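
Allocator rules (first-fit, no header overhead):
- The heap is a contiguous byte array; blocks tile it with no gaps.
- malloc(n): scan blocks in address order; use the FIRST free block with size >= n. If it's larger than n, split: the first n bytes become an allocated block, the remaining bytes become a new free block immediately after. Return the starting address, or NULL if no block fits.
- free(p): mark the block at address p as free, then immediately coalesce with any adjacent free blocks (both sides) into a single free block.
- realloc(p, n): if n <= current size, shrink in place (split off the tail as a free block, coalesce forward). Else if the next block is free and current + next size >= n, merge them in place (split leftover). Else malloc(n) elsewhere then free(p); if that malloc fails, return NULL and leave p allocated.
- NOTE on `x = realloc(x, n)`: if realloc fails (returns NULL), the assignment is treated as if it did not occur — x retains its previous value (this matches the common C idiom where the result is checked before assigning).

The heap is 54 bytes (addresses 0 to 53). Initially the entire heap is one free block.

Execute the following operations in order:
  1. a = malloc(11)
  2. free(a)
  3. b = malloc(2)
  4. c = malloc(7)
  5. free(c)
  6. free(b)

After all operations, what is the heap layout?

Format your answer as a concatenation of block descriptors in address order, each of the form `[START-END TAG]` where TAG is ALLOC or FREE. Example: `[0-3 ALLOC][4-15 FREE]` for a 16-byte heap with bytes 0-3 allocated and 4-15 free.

Answer: [0-53 FREE]

Derivation:
Op 1: a = malloc(11) -> a = 0; heap: [0-10 ALLOC][11-53 FREE]
Op 2: free(a) -> (freed a); heap: [0-53 FREE]
Op 3: b = malloc(2) -> b = 0; heap: [0-1 ALLOC][2-53 FREE]
Op 4: c = malloc(7) -> c = 2; heap: [0-1 ALLOC][2-8 ALLOC][9-53 FREE]
Op 5: free(c) -> (freed c); heap: [0-1 ALLOC][2-53 FREE]
Op 6: free(b) -> (freed b); heap: [0-53 FREE]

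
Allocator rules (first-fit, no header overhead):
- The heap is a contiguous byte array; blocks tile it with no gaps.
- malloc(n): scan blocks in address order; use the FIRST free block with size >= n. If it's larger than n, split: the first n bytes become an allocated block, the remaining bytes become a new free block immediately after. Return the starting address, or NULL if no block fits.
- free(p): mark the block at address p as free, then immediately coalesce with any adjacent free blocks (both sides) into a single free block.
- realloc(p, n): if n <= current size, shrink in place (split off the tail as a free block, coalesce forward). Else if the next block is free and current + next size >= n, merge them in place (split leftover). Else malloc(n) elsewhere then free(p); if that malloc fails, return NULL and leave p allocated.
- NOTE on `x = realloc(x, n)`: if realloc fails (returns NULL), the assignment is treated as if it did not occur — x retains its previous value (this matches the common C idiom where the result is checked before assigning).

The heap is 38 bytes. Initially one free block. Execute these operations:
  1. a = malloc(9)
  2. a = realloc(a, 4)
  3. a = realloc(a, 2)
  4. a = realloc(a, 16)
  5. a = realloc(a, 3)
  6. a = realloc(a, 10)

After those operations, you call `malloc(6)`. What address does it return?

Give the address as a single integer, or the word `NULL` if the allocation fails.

Op 1: a = malloc(9) -> a = 0; heap: [0-8 ALLOC][9-37 FREE]
Op 2: a = realloc(a, 4) -> a = 0; heap: [0-3 ALLOC][4-37 FREE]
Op 3: a = realloc(a, 2) -> a = 0; heap: [0-1 ALLOC][2-37 FREE]
Op 4: a = realloc(a, 16) -> a = 0; heap: [0-15 ALLOC][16-37 FREE]
Op 5: a = realloc(a, 3) -> a = 0; heap: [0-2 ALLOC][3-37 FREE]
Op 6: a = realloc(a, 10) -> a = 0; heap: [0-9 ALLOC][10-37 FREE]
malloc(6): first-fit scan over [0-9 ALLOC][10-37 FREE] -> 10

Answer: 10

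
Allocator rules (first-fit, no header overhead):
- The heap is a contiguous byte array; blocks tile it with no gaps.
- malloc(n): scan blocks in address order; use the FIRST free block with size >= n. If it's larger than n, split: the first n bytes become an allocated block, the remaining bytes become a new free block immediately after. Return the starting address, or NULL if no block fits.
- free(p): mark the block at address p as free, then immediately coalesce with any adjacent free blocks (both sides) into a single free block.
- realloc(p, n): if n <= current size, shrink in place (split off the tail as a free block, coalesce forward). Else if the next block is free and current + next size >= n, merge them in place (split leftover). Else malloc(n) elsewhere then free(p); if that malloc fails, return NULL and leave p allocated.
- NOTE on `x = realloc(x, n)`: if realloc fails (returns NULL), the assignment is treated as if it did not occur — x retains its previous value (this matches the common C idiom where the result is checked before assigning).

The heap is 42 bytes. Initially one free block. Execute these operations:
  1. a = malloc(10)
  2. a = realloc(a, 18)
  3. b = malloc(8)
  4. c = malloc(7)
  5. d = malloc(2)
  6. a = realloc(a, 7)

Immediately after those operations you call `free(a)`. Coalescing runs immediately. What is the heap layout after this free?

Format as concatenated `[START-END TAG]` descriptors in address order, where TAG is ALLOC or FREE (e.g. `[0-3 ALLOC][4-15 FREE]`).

Answer: [0-17 FREE][18-25 ALLOC][26-32 ALLOC][33-34 ALLOC][35-41 FREE]

Derivation:
Op 1: a = malloc(10) -> a = 0; heap: [0-9 ALLOC][10-41 FREE]
Op 2: a = realloc(a, 18) -> a = 0; heap: [0-17 ALLOC][18-41 FREE]
Op 3: b = malloc(8) -> b = 18; heap: [0-17 ALLOC][18-25 ALLOC][26-41 FREE]
Op 4: c = malloc(7) -> c = 26; heap: [0-17 ALLOC][18-25 ALLOC][26-32 ALLOC][33-41 FREE]
Op 5: d = malloc(2) -> d = 33; heap: [0-17 ALLOC][18-25 ALLOC][26-32 ALLOC][33-34 ALLOC][35-41 FREE]
Op 6: a = realloc(a, 7) -> a = 0; heap: [0-6 ALLOC][7-17 FREE][18-25 ALLOC][26-32 ALLOC][33-34 ALLOC][35-41 FREE]
free(a): a = 0 -> block [0-6 ALLOC]; mark free, coalesce with adjacent free neighbors -> [0-17 FREE][18-25 ALLOC][26-32 ALLOC][33-34 ALLOC][35-41 FREE]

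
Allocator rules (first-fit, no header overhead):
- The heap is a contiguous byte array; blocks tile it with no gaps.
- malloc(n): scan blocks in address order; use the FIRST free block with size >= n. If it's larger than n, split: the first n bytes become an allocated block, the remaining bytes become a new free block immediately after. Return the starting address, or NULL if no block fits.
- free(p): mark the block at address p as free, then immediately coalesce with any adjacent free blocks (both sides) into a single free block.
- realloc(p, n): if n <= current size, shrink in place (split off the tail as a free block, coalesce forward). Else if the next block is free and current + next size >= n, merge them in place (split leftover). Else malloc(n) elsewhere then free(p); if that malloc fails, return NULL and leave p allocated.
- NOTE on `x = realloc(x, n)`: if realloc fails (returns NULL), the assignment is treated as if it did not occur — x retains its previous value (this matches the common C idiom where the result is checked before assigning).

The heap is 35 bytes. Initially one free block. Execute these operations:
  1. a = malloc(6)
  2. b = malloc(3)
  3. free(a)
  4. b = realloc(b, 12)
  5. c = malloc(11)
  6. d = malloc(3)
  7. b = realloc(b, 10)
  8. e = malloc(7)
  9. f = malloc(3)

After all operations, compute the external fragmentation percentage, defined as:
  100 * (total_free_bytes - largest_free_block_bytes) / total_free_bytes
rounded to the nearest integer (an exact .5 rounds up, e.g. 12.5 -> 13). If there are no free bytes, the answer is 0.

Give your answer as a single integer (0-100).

Op 1: a = malloc(6) -> a = 0; heap: [0-5 ALLOC][6-34 FREE]
Op 2: b = malloc(3) -> b = 6; heap: [0-5 ALLOC][6-8 ALLOC][9-34 FREE]
Op 3: free(a) -> (freed a); heap: [0-5 FREE][6-8 ALLOC][9-34 FREE]
Op 4: b = realloc(b, 12) -> b = 6; heap: [0-5 FREE][6-17 ALLOC][18-34 FREE]
Op 5: c = malloc(11) -> c = 18; heap: [0-5 FREE][6-17 ALLOC][18-28 ALLOC][29-34 FREE]
Op 6: d = malloc(3) -> d = 0; heap: [0-2 ALLOC][3-5 FREE][6-17 ALLOC][18-28 ALLOC][29-34 FREE]
Op 7: b = realloc(b, 10) -> b = 6; heap: [0-2 ALLOC][3-5 FREE][6-15 ALLOC][16-17 FREE][18-28 ALLOC][29-34 FREE]
Op 8: e = malloc(7) -> e = NULL; heap: [0-2 ALLOC][3-5 FREE][6-15 ALLOC][16-17 FREE][18-28 ALLOC][29-34 FREE]
Op 9: f = malloc(3) -> f = 3; heap: [0-2 ALLOC][3-5 ALLOC][6-15 ALLOC][16-17 FREE][18-28 ALLOC][29-34 FREE]
Free blocks: [2 6] total_free=8 largest=6 -> 100*(8-6)/8 = 200/8 = 25

Answer: 25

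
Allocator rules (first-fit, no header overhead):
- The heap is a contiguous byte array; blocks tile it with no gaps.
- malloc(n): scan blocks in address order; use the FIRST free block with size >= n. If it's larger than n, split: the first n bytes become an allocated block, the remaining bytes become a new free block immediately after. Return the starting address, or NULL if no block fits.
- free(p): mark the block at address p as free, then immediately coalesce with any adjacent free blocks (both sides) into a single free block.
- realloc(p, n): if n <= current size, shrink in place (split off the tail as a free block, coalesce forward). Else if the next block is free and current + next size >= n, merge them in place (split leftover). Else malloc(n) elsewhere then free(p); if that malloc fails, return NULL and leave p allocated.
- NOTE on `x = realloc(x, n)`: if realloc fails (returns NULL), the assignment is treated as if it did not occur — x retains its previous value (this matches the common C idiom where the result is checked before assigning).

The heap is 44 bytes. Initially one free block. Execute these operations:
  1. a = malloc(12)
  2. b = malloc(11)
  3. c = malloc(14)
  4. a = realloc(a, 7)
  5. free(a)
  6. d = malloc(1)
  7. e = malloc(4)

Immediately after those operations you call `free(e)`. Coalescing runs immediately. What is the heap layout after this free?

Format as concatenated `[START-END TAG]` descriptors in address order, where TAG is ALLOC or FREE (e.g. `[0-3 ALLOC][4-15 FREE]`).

Answer: [0-0 ALLOC][1-11 FREE][12-22 ALLOC][23-36 ALLOC][37-43 FREE]

Derivation:
Op 1: a = malloc(12) -> a = 0; heap: [0-11 ALLOC][12-43 FREE]
Op 2: b = malloc(11) -> b = 12; heap: [0-11 ALLOC][12-22 ALLOC][23-43 FREE]
Op 3: c = malloc(14) -> c = 23; heap: [0-11 ALLOC][12-22 ALLOC][23-36 ALLOC][37-43 FREE]
Op 4: a = realloc(a, 7) -> a = 0; heap: [0-6 ALLOC][7-11 FREE][12-22 ALLOC][23-36 ALLOC][37-43 FREE]
Op 5: free(a) -> (freed a); heap: [0-11 FREE][12-22 ALLOC][23-36 ALLOC][37-43 FREE]
Op 6: d = malloc(1) -> d = 0; heap: [0-0 ALLOC][1-11 FREE][12-22 ALLOC][23-36 ALLOC][37-43 FREE]
Op 7: e = malloc(4) -> e = 1; heap: [0-0 ALLOC][1-4 ALLOC][5-11 FREE][12-22 ALLOC][23-36 ALLOC][37-43 FREE]
free(e): e = 1 -> block [1-4 ALLOC]; mark free, coalesce with adjacent free neighbors -> [0-0 ALLOC][1-11 FREE][12-22 ALLOC][23-36 ALLOC][37-43 FREE]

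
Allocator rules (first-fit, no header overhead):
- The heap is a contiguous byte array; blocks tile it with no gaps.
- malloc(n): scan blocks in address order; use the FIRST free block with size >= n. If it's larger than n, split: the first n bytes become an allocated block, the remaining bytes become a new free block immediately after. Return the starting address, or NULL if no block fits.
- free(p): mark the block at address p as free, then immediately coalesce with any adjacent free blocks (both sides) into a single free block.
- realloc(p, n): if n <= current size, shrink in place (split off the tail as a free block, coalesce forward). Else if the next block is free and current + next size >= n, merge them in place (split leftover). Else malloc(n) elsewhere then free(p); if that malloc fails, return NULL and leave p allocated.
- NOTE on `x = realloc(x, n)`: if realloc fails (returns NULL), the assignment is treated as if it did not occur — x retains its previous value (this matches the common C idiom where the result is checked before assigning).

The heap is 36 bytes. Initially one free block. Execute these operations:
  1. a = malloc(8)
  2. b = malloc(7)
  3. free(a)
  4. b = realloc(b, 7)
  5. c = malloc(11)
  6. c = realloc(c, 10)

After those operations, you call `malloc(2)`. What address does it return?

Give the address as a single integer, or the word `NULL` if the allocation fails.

Op 1: a = malloc(8) -> a = 0; heap: [0-7 ALLOC][8-35 FREE]
Op 2: b = malloc(7) -> b = 8; heap: [0-7 ALLOC][8-14 ALLOC][15-35 FREE]
Op 3: free(a) -> (freed a); heap: [0-7 FREE][8-14 ALLOC][15-35 FREE]
Op 4: b = realloc(b, 7) -> b = 8; heap: [0-7 FREE][8-14 ALLOC][15-35 FREE]
Op 5: c = malloc(11) -> c = 15; heap: [0-7 FREE][8-14 ALLOC][15-25 ALLOC][26-35 FREE]
Op 6: c = realloc(c, 10) -> c = 15; heap: [0-7 FREE][8-14 ALLOC][15-24 ALLOC][25-35 FREE]
malloc(2): first-fit scan over [0-7 FREE][8-14 ALLOC][15-24 ALLOC][25-35 FREE] -> 0

Answer: 0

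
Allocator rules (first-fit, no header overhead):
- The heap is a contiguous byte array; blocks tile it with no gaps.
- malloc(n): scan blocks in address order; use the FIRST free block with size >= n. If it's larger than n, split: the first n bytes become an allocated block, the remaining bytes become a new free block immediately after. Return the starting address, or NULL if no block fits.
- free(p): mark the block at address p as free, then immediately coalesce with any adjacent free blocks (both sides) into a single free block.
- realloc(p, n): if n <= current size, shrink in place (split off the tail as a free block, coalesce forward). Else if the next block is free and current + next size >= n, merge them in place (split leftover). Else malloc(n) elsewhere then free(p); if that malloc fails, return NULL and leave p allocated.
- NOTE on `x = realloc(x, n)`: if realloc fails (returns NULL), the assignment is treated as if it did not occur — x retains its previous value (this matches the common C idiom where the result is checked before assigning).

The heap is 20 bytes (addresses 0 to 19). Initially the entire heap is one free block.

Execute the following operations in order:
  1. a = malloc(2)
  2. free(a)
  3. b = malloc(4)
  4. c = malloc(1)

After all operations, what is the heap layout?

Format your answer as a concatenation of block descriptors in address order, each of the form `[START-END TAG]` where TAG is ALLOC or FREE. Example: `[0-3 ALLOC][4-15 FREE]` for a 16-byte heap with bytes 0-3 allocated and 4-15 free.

Answer: [0-3 ALLOC][4-4 ALLOC][5-19 FREE]

Derivation:
Op 1: a = malloc(2) -> a = 0; heap: [0-1 ALLOC][2-19 FREE]
Op 2: free(a) -> (freed a); heap: [0-19 FREE]
Op 3: b = malloc(4) -> b = 0; heap: [0-3 ALLOC][4-19 FREE]
Op 4: c = malloc(1) -> c = 4; heap: [0-3 ALLOC][4-4 ALLOC][5-19 FREE]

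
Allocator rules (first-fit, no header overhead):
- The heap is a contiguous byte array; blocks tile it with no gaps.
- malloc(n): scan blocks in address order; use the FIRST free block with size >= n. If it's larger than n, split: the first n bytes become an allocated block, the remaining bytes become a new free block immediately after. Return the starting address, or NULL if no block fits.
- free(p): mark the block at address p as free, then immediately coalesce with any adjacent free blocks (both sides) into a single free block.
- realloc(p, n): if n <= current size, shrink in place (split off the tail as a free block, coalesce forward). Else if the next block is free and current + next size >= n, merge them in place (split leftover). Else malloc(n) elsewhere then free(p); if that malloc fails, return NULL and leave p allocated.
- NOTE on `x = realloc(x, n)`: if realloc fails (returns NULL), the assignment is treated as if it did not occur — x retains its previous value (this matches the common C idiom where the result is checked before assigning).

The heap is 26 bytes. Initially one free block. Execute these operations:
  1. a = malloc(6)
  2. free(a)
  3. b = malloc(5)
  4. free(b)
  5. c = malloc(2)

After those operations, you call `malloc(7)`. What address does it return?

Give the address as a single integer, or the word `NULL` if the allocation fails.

Answer: 2

Derivation:
Op 1: a = malloc(6) -> a = 0; heap: [0-5 ALLOC][6-25 FREE]
Op 2: free(a) -> (freed a); heap: [0-25 FREE]
Op 3: b = malloc(5) -> b = 0; heap: [0-4 ALLOC][5-25 FREE]
Op 4: free(b) -> (freed b); heap: [0-25 FREE]
Op 5: c = malloc(2) -> c = 0; heap: [0-1 ALLOC][2-25 FREE]
malloc(7): first-fit scan over [0-1 ALLOC][2-25 FREE] -> 2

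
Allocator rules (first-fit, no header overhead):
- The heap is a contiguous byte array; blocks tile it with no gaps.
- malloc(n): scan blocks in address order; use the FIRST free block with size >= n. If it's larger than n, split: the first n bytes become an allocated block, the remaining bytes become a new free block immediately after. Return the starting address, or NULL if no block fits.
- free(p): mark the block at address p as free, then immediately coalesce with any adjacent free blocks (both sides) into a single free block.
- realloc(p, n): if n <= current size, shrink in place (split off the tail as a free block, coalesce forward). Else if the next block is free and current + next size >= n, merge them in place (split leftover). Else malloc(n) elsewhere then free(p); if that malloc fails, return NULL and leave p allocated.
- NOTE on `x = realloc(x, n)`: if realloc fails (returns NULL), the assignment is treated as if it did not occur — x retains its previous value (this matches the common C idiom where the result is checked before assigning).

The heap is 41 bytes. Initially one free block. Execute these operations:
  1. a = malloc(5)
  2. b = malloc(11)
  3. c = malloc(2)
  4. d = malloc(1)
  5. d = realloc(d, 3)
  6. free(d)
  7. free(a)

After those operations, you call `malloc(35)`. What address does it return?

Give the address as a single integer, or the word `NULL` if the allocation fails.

Op 1: a = malloc(5) -> a = 0; heap: [0-4 ALLOC][5-40 FREE]
Op 2: b = malloc(11) -> b = 5; heap: [0-4 ALLOC][5-15 ALLOC][16-40 FREE]
Op 3: c = malloc(2) -> c = 16; heap: [0-4 ALLOC][5-15 ALLOC][16-17 ALLOC][18-40 FREE]
Op 4: d = malloc(1) -> d = 18; heap: [0-4 ALLOC][5-15 ALLOC][16-17 ALLOC][18-18 ALLOC][19-40 FREE]
Op 5: d = realloc(d, 3) -> d = 18; heap: [0-4 ALLOC][5-15 ALLOC][16-17 ALLOC][18-20 ALLOC][21-40 FREE]
Op 6: free(d) -> (freed d); heap: [0-4 ALLOC][5-15 ALLOC][16-17 ALLOC][18-40 FREE]
Op 7: free(a) -> (freed a); heap: [0-4 FREE][5-15 ALLOC][16-17 ALLOC][18-40 FREE]
malloc(35): first-fit scan over [0-4 FREE][5-15 ALLOC][16-17 ALLOC][18-40 FREE] -> NULL

Answer: NULL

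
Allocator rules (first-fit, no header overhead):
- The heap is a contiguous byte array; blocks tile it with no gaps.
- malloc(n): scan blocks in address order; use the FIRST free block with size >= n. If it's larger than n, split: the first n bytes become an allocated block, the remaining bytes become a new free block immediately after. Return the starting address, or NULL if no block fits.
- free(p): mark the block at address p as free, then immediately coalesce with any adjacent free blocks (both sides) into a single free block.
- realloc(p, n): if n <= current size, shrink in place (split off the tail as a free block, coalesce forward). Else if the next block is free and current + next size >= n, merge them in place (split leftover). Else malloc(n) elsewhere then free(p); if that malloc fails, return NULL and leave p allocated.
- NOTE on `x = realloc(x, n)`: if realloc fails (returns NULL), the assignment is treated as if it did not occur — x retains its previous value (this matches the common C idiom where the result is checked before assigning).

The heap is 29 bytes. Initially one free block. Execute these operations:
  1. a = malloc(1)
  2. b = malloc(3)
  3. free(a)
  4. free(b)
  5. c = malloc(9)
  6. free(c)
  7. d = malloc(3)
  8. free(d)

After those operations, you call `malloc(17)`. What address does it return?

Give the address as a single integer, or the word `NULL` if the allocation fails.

Answer: 0

Derivation:
Op 1: a = malloc(1) -> a = 0; heap: [0-0 ALLOC][1-28 FREE]
Op 2: b = malloc(3) -> b = 1; heap: [0-0 ALLOC][1-3 ALLOC][4-28 FREE]
Op 3: free(a) -> (freed a); heap: [0-0 FREE][1-3 ALLOC][4-28 FREE]
Op 4: free(b) -> (freed b); heap: [0-28 FREE]
Op 5: c = malloc(9) -> c = 0; heap: [0-8 ALLOC][9-28 FREE]
Op 6: free(c) -> (freed c); heap: [0-28 FREE]
Op 7: d = malloc(3) -> d = 0; heap: [0-2 ALLOC][3-28 FREE]
Op 8: free(d) -> (freed d); heap: [0-28 FREE]
malloc(17): first-fit scan over [0-28 FREE] -> 0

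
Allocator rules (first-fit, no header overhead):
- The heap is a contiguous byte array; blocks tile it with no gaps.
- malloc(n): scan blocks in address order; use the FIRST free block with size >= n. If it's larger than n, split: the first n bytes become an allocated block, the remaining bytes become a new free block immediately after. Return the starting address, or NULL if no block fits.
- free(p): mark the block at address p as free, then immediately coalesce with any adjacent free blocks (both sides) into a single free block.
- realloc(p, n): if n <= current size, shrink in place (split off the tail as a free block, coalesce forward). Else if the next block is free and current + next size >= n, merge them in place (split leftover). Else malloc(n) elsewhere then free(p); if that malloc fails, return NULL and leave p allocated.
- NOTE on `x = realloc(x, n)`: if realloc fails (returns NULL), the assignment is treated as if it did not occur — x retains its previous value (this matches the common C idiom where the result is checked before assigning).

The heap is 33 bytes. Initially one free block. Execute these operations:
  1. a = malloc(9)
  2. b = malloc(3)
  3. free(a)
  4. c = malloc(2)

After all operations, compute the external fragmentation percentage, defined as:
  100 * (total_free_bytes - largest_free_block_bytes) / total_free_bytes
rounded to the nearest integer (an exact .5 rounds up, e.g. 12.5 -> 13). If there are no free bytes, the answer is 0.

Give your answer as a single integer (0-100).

Answer: 25

Derivation:
Op 1: a = malloc(9) -> a = 0; heap: [0-8 ALLOC][9-32 FREE]
Op 2: b = malloc(3) -> b = 9; heap: [0-8 ALLOC][9-11 ALLOC][12-32 FREE]
Op 3: free(a) -> (freed a); heap: [0-8 FREE][9-11 ALLOC][12-32 FREE]
Op 4: c = malloc(2) -> c = 0; heap: [0-1 ALLOC][2-8 FREE][9-11 ALLOC][12-32 FREE]
Free blocks: [7 21] total_free=28 largest=21 -> 100*(28-21)/28 = 700/28 = 25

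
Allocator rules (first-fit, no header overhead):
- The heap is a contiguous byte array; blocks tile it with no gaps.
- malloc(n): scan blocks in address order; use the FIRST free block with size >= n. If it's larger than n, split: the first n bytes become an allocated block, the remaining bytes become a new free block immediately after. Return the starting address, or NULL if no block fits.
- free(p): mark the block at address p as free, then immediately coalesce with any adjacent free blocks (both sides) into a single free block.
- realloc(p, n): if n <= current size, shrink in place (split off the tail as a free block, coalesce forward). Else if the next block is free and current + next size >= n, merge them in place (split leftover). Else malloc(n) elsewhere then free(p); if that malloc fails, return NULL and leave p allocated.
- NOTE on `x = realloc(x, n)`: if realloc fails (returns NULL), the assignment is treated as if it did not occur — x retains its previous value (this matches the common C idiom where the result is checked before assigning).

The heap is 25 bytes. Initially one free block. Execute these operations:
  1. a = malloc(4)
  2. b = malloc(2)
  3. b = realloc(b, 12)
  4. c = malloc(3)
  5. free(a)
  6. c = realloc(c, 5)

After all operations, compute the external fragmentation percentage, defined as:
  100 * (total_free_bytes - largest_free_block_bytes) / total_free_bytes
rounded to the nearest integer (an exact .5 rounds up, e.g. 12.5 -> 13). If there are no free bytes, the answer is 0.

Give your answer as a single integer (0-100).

Op 1: a = malloc(4) -> a = 0; heap: [0-3 ALLOC][4-24 FREE]
Op 2: b = malloc(2) -> b = 4; heap: [0-3 ALLOC][4-5 ALLOC][6-24 FREE]
Op 3: b = realloc(b, 12) -> b = 4; heap: [0-3 ALLOC][4-15 ALLOC][16-24 FREE]
Op 4: c = malloc(3) -> c = 16; heap: [0-3 ALLOC][4-15 ALLOC][16-18 ALLOC][19-24 FREE]
Op 5: free(a) -> (freed a); heap: [0-3 FREE][4-15 ALLOC][16-18 ALLOC][19-24 FREE]
Op 6: c = realloc(c, 5) -> c = 16; heap: [0-3 FREE][4-15 ALLOC][16-20 ALLOC][21-24 FREE]
Free blocks: [4 4] total_free=8 largest=4 -> 100*(8-4)/8 = 400/8 = 50

Answer: 50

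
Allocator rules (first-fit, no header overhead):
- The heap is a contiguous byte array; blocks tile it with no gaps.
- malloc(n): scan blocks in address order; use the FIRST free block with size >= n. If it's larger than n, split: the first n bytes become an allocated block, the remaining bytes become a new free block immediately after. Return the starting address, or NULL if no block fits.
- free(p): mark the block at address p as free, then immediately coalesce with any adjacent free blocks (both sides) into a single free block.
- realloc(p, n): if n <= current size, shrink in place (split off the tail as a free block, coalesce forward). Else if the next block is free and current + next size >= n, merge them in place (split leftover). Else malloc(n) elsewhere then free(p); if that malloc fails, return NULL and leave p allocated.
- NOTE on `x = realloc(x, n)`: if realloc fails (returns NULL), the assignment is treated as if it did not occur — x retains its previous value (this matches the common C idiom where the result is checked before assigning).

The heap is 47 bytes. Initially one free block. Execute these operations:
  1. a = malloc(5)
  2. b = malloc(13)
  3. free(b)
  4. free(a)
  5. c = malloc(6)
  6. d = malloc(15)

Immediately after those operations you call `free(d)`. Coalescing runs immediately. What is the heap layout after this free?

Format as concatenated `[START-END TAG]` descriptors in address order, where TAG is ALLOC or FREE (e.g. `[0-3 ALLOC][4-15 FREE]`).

Answer: [0-5 ALLOC][6-46 FREE]

Derivation:
Op 1: a = malloc(5) -> a = 0; heap: [0-4 ALLOC][5-46 FREE]
Op 2: b = malloc(13) -> b = 5; heap: [0-4 ALLOC][5-17 ALLOC][18-46 FREE]
Op 3: free(b) -> (freed b); heap: [0-4 ALLOC][5-46 FREE]
Op 4: free(a) -> (freed a); heap: [0-46 FREE]
Op 5: c = malloc(6) -> c = 0; heap: [0-5 ALLOC][6-46 FREE]
Op 6: d = malloc(15) -> d = 6; heap: [0-5 ALLOC][6-20 ALLOC][21-46 FREE]
free(d): d = 6 -> block [6-20 ALLOC]; mark free, coalesce with adjacent free neighbors -> [0-5 ALLOC][6-46 FREE]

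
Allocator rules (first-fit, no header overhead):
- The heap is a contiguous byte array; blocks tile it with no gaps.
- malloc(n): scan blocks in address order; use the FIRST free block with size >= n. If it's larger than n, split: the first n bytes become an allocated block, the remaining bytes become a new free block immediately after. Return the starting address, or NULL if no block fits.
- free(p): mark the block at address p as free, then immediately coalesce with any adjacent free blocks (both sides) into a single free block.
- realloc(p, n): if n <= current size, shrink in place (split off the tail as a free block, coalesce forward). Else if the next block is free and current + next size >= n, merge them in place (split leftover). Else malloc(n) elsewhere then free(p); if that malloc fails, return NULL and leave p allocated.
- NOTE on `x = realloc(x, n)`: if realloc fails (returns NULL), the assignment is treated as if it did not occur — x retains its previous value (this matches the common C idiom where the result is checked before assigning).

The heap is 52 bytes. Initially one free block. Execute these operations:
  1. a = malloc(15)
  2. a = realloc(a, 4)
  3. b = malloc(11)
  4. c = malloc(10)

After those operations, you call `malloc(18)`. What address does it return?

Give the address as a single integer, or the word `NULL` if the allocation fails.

Answer: 25

Derivation:
Op 1: a = malloc(15) -> a = 0; heap: [0-14 ALLOC][15-51 FREE]
Op 2: a = realloc(a, 4) -> a = 0; heap: [0-3 ALLOC][4-51 FREE]
Op 3: b = malloc(11) -> b = 4; heap: [0-3 ALLOC][4-14 ALLOC][15-51 FREE]
Op 4: c = malloc(10) -> c = 15; heap: [0-3 ALLOC][4-14 ALLOC][15-24 ALLOC][25-51 FREE]
malloc(18): first-fit scan over [0-3 ALLOC][4-14 ALLOC][15-24 ALLOC][25-51 FREE] -> 25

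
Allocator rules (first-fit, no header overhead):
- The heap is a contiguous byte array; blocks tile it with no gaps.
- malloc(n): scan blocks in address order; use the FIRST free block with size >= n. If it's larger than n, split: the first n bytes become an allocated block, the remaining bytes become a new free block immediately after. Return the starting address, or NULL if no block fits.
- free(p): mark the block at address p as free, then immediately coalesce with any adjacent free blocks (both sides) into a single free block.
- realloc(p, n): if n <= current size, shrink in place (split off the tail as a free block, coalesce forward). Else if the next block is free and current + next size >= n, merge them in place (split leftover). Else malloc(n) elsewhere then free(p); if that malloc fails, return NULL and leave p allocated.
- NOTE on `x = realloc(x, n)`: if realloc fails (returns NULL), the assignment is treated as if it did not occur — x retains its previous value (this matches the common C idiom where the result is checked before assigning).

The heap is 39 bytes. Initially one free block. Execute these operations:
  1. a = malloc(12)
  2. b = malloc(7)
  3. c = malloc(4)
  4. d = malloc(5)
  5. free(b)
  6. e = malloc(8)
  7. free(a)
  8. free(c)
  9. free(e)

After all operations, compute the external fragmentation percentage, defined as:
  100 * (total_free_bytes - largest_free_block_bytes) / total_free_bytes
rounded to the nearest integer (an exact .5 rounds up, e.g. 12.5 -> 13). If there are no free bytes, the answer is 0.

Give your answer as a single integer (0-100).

Op 1: a = malloc(12) -> a = 0; heap: [0-11 ALLOC][12-38 FREE]
Op 2: b = malloc(7) -> b = 12; heap: [0-11 ALLOC][12-18 ALLOC][19-38 FREE]
Op 3: c = malloc(4) -> c = 19; heap: [0-11 ALLOC][12-18 ALLOC][19-22 ALLOC][23-38 FREE]
Op 4: d = malloc(5) -> d = 23; heap: [0-11 ALLOC][12-18 ALLOC][19-22 ALLOC][23-27 ALLOC][28-38 FREE]
Op 5: free(b) -> (freed b); heap: [0-11 ALLOC][12-18 FREE][19-22 ALLOC][23-27 ALLOC][28-38 FREE]
Op 6: e = malloc(8) -> e = 28; heap: [0-11 ALLOC][12-18 FREE][19-22 ALLOC][23-27 ALLOC][28-35 ALLOC][36-38 FREE]
Op 7: free(a) -> (freed a); heap: [0-18 FREE][19-22 ALLOC][23-27 ALLOC][28-35 ALLOC][36-38 FREE]
Op 8: free(c) -> (freed c); heap: [0-22 FREE][23-27 ALLOC][28-35 ALLOC][36-38 FREE]
Op 9: free(e) -> (freed e); heap: [0-22 FREE][23-27 ALLOC][28-38 FREE]
Free blocks: [23 11] total_free=34 largest=23 -> 100*(34-23)/34 = 1100/34 ≈ 32.353 -> rounds to 32

Answer: 32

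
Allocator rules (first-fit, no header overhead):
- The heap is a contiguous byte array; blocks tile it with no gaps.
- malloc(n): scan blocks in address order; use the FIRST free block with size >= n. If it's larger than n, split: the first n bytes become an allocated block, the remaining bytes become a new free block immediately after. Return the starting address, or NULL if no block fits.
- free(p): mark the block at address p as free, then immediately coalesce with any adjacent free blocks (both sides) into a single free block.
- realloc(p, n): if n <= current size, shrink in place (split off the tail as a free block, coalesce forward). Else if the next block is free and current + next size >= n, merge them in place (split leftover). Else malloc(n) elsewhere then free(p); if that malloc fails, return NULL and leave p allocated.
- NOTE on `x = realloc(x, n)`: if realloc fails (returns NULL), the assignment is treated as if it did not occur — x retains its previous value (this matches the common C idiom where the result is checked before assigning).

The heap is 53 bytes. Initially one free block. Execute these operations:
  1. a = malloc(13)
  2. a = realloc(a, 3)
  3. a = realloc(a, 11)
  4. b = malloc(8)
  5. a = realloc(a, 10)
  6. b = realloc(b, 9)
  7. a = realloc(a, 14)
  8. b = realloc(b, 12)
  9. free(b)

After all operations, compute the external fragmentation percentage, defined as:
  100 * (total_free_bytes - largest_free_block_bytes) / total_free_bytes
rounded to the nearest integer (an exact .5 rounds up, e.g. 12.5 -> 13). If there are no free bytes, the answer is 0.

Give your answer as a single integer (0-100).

Op 1: a = malloc(13) -> a = 0; heap: [0-12 ALLOC][13-52 FREE]
Op 2: a = realloc(a, 3) -> a = 0; heap: [0-2 ALLOC][3-52 FREE]
Op 3: a = realloc(a, 11) -> a = 0; heap: [0-10 ALLOC][11-52 FREE]
Op 4: b = malloc(8) -> b = 11; heap: [0-10 ALLOC][11-18 ALLOC][19-52 FREE]
Op 5: a = realloc(a, 10) -> a = 0; heap: [0-9 ALLOC][10-10 FREE][11-18 ALLOC][19-52 FREE]
Op 6: b = realloc(b, 9) -> b = 11; heap: [0-9 ALLOC][10-10 FREE][11-19 ALLOC][20-52 FREE]
Op 7: a = realloc(a, 14) -> a = 20; heap: [0-10 FREE][11-19 ALLOC][20-33 ALLOC][34-52 FREE]
Op 8: b = realloc(b, 12) -> b = 34; heap: [0-19 FREE][20-33 ALLOC][34-45 ALLOC][46-52 FREE]
Op 9: free(b) -> (freed b); heap: [0-19 FREE][20-33 ALLOC][34-52 FREE]
Free blocks: [20 19] total_free=39 largest=20 -> 100*(39-20)/39 = 1900/39 ≈ 48.718 -> rounds to 49

Answer: 49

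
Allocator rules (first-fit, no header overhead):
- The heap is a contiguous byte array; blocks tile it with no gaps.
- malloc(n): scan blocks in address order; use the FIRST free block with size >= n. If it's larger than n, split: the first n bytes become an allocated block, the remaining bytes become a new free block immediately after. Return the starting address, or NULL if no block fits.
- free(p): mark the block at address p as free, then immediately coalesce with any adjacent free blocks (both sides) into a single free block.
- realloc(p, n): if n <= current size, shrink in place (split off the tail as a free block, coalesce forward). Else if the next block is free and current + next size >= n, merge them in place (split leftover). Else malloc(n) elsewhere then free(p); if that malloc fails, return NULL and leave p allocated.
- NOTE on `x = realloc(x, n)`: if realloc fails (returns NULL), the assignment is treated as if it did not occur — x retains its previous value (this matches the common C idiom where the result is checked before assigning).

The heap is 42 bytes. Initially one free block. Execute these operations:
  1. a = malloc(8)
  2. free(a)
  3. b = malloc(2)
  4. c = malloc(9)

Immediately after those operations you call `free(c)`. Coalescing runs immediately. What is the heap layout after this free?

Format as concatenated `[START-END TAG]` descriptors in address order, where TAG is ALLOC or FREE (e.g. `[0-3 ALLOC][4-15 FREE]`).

Answer: [0-1 ALLOC][2-41 FREE]

Derivation:
Op 1: a = malloc(8) -> a = 0; heap: [0-7 ALLOC][8-41 FREE]
Op 2: free(a) -> (freed a); heap: [0-41 FREE]
Op 3: b = malloc(2) -> b = 0; heap: [0-1 ALLOC][2-41 FREE]
Op 4: c = malloc(9) -> c = 2; heap: [0-1 ALLOC][2-10 ALLOC][11-41 FREE]
free(c): c = 2 -> block [2-10 ALLOC]; mark free, coalesce with adjacent free neighbors -> [0-1 ALLOC][2-41 FREE]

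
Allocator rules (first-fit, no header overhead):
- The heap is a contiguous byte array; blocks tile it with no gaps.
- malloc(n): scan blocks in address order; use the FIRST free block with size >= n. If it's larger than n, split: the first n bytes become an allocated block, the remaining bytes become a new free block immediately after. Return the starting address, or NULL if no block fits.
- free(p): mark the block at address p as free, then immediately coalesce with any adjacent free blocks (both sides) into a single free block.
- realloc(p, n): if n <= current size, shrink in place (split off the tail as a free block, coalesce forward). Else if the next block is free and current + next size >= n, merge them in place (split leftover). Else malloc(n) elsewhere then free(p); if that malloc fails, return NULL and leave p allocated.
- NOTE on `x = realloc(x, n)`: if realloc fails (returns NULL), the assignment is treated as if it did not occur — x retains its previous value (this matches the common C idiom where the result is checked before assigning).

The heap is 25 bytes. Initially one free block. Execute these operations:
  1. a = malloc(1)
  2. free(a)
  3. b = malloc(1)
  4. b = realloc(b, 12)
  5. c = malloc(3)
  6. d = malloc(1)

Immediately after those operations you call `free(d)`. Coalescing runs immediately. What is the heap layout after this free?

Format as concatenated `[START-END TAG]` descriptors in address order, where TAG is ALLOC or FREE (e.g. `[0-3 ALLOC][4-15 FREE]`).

Answer: [0-11 ALLOC][12-14 ALLOC][15-24 FREE]

Derivation:
Op 1: a = malloc(1) -> a = 0; heap: [0-0 ALLOC][1-24 FREE]
Op 2: free(a) -> (freed a); heap: [0-24 FREE]
Op 3: b = malloc(1) -> b = 0; heap: [0-0 ALLOC][1-24 FREE]
Op 4: b = realloc(b, 12) -> b = 0; heap: [0-11 ALLOC][12-24 FREE]
Op 5: c = malloc(3) -> c = 12; heap: [0-11 ALLOC][12-14 ALLOC][15-24 FREE]
Op 6: d = malloc(1) -> d = 15; heap: [0-11 ALLOC][12-14 ALLOC][15-15 ALLOC][16-24 FREE]
free(d): d = 15 -> block [15-15 ALLOC]; mark free, coalesce with adjacent free neighbors -> [0-11 ALLOC][12-14 ALLOC][15-24 FREE]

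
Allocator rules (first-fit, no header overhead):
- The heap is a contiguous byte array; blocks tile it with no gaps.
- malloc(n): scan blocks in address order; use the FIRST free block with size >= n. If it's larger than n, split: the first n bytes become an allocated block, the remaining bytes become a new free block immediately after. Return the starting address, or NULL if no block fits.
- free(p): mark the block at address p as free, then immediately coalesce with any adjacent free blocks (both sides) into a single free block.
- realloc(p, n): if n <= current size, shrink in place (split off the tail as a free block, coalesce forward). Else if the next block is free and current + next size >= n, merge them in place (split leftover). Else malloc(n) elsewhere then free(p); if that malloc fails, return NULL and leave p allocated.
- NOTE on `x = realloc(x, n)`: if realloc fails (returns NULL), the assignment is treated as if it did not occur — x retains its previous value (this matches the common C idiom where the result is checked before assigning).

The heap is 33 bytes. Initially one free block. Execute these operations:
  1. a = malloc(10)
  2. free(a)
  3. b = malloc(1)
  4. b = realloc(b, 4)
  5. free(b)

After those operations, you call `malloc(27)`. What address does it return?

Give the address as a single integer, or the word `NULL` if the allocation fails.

Op 1: a = malloc(10) -> a = 0; heap: [0-9 ALLOC][10-32 FREE]
Op 2: free(a) -> (freed a); heap: [0-32 FREE]
Op 3: b = malloc(1) -> b = 0; heap: [0-0 ALLOC][1-32 FREE]
Op 4: b = realloc(b, 4) -> b = 0; heap: [0-3 ALLOC][4-32 FREE]
Op 5: free(b) -> (freed b); heap: [0-32 FREE]
malloc(27): first-fit scan over [0-32 FREE] -> 0

Answer: 0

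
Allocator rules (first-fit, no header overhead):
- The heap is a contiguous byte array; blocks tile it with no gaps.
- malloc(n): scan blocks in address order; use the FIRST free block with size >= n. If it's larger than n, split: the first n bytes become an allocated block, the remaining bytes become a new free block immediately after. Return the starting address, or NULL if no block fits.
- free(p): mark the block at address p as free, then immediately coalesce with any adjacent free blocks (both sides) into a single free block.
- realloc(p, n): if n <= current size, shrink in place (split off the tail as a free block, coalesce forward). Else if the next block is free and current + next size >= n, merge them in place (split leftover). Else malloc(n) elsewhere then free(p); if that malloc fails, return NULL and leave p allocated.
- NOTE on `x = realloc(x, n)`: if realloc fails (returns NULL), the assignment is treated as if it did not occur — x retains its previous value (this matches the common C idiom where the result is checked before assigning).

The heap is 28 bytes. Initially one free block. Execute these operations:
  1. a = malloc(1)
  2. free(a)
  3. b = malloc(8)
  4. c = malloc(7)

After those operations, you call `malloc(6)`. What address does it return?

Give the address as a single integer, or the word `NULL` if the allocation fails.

Op 1: a = malloc(1) -> a = 0; heap: [0-0 ALLOC][1-27 FREE]
Op 2: free(a) -> (freed a); heap: [0-27 FREE]
Op 3: b = malloc(8) -> b = 0; heap: [0-7 ALLOC][8-27 FREE]
Op 4: c = malloc(7) -> c = 8; heap: [0-7 ALLOC][8-14 ALLOC][15-27 FREE]
malloc(6): first-fit scan over [0-7 ALLOC][8-14 ALLOC][15-27 FREE] -> 15

Answer: 15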